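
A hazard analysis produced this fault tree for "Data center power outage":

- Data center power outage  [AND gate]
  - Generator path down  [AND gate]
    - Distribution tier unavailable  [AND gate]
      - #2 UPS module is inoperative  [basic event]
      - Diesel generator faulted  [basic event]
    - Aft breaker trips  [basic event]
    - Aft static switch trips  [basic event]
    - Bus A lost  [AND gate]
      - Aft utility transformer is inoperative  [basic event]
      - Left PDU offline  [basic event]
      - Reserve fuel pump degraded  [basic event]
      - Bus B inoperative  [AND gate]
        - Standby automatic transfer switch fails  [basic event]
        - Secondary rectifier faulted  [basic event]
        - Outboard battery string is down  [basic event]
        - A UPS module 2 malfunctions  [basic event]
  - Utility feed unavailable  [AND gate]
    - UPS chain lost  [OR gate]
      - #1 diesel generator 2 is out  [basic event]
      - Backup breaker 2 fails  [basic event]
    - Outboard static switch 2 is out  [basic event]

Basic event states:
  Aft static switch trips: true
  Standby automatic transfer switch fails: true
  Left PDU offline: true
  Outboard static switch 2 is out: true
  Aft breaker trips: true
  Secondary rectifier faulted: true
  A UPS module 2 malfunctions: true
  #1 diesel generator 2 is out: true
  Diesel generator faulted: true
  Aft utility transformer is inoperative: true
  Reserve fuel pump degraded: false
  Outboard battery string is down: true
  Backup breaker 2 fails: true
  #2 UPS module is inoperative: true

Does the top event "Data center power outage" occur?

Distribution tier unavailable [AND]: #2 UPS module is inoperative=occurs, Diesel generator faulted=occurs → all inputs occur → occurs.
Bus B inoperative [AND]: Standby automatic transfer switch fails=occurs, Secondary rectifier faulted=occurs, Outboard battery string is down=occurs, A UPS module 2 malfunctions=occurs → all inputs occur → occurs.
Bus A lost [AND]: Aft utility transformer is inoperative=occurs, Left PDU offline=occurs, Reserve fuel pump degraded=not, Bus B inoperative=occurs → not all inputs occur → does not occur.
Generator path down [AND]: Distribution tier unavailable=occurs, Aft breaker trips=occurs, Aft static switch trips=occurs, Bus A lost=not → not all inputs occur → does not occur.
UPS chain lost [OR]: #1 diesel generator 2 is out=occurs, Backup breaker 2 fails=occurs → at least one input occurs → occurs.
Utility feed unavailable [AND]: UPS chain lost=occurs, Outboard static switch 2 is out=occurs → all inputs occur → occurs.
Data center power outage [AND]: Generator path down=not, Utility feed unavailable=occurs → not all inputs occur → does not occur.

No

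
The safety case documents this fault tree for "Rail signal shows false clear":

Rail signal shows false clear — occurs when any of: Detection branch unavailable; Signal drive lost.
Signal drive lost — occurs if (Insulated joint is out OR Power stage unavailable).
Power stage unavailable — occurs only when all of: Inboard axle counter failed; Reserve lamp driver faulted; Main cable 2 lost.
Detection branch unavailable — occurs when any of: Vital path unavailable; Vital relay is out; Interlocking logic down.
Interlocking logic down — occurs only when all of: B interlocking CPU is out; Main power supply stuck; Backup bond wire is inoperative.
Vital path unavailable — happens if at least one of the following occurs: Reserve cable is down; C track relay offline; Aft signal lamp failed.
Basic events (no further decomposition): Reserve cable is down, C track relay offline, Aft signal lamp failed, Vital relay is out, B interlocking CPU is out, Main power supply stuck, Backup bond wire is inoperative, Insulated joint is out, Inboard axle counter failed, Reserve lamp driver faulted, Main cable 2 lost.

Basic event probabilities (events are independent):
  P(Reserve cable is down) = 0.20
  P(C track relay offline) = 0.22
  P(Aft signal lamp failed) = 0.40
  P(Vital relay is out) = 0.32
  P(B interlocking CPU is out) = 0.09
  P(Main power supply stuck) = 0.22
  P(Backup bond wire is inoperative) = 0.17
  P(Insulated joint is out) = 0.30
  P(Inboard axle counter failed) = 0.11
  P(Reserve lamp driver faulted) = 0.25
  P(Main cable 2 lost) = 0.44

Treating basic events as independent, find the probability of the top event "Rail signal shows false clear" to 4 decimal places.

P(Vital path unavailable) [OR] = 1 − (1−0.20) × (1−0.22) × (1−0.40) = 0.625600
P(Interlocking logic down) [AND] = 0.09 × 0.22 × 0.17 = 0.003366
P(Detection branch unavailable) [OR] = 1 − (1−0.625600) × (1−0.32) × (1−0.003366) = 0.746265
P(Power stage unavailable) [AND] = 0.11 × 0.25 × 0.44 = 0.012100
P(Signal drive lost) [OR] = 1 − (1−0.30) × (1−0.012100) = 0.308470
P(Rail signal shows false clear) [OR] = 1 − (1−0.746265) × (1−0.308470) = 0.824535
Rounded to 4 decimal places: P(Rail signal shows false clear) ≈ 0.8245.

0.8245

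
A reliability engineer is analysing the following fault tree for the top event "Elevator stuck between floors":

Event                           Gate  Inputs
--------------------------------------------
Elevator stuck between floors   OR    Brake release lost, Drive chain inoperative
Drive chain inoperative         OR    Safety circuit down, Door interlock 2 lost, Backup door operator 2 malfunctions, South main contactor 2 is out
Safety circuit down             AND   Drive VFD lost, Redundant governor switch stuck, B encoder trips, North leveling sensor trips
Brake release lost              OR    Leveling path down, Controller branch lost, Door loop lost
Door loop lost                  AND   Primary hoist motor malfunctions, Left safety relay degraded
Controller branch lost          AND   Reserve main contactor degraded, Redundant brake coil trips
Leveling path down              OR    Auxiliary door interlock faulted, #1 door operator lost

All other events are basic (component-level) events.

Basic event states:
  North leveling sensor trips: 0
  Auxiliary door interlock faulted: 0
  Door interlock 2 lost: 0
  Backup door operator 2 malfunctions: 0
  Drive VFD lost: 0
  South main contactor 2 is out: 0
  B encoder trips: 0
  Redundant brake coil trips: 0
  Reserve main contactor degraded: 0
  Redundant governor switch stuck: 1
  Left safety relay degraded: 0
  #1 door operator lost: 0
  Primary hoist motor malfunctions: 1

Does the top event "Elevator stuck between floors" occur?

Leveling path down [OR]: Auxiliary door interlock faulted=not, #1 door operator lost=not → no input occurs → does not occur.
Controller branch lost [AND]: Reserve main contactor degraded=not, Redundant brake coil trips=not → not all inputs occur → does not occur.
Door loop lost [AND]: Primary hoist motor malfunctions=occurs, Left safety relay degraded=not → not all inputs occur → does not occur.
Brake release lost [OR]: Leveling path down=not, Controller branch lost=not, Door loop lost=not → no input occurs → does not occur.
Safety circuit down [AND]: Drive VFD lost=not, Redundant governor switch stuck=occurs, B encoder trips=not, North leveling sensor trips=not → not all inputs occur → does not occur.
Drive chain inoperative [OR]: Safety circuit down=not, Door interlock 2 lost=not, Backup door operator 2 malfunctions=not, South main contactor 2 is out=not → no input occurs → does not occur.
Elevator stuck between floors [OR]: Brake release lost=not, Drive chain inoperative=not → no input occurs → does not occur.

No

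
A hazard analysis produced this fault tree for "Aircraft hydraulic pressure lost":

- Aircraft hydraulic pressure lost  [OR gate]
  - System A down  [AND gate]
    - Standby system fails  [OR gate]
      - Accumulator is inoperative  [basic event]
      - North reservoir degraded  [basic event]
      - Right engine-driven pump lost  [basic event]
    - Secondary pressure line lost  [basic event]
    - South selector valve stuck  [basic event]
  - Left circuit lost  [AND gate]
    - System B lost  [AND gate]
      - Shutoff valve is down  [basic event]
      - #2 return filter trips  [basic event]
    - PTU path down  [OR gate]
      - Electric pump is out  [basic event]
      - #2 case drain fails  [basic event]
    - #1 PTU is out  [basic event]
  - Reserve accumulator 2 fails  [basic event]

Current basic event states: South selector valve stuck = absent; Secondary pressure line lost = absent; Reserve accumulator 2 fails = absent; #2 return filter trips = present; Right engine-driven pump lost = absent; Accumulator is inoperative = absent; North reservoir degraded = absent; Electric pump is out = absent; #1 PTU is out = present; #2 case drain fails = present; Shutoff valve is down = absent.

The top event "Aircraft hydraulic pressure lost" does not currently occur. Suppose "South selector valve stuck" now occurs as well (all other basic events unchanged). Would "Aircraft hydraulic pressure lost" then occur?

Counterfactual: set "South selector valve stuck" to occurred.
Standby system fails [OR]: Accumulator is inoperative=not, North reservoir degraded=not, Right engine-driven pump lost=not → no input occurs → does not occur.
System A down [AND]: Standby system fails=not, Secondary pressure line lost=not, South selector valve stuck=occurs → not all inputs occur → does not occur.
System B lost [AND]: Shutoff valve is down=not, #2 return filter trips=occurs → not all inputs occur → does not occur.
PTU path down [OR]: Electric pump is out=not, #2 case drain fails=occurs → at least one input occurs → occurs.
Left circuit lost [AND]: System B lost=not, PTU path down=occurs, #1 PTU is out=occurs → not all inputs occur → does not occur.
Aircraft hydraulic pressure lost [OR]: System A down=not, Left circuit lost=not, Reserve accumulator 2 fails=not → no input occurs → does not occur.

No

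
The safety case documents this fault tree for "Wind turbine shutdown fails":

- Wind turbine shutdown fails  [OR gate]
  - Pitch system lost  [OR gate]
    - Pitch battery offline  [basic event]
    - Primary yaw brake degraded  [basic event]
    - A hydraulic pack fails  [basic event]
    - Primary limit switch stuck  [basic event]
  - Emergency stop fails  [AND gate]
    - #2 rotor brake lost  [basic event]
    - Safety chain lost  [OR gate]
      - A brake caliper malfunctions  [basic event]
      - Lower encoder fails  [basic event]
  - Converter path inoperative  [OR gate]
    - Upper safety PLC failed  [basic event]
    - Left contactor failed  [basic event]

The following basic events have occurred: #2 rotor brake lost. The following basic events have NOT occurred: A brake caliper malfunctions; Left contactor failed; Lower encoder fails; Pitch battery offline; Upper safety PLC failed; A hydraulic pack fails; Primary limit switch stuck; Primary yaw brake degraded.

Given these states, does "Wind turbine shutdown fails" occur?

Pitch system lost [OR]: Pitch battery offline=not, Primary yaw brake degraded=not, A hydraulic pack fails=not, Primary limit switch stuck=not → no input occurs → does not occur.
Safety chain lost [OR]: A brake caliper malfunctions=not, Lower encoder fails=not → no input occurs → does not occur.
Emergency stop fails [AND]: #2 rotor brake lost=occurs, Safety chain lost=not → not all inputs occur → does not occur.
Converter path inoperative [OR]: Upper safety PLC failed=not, Left contactor failed=not → no input occurs → does not occur.
Wind turbine shutdown fails [OR]: Pitch system lost=not, Emergency stop fails=not, Converter path inoperative=not → no input occurs → does not occur.

No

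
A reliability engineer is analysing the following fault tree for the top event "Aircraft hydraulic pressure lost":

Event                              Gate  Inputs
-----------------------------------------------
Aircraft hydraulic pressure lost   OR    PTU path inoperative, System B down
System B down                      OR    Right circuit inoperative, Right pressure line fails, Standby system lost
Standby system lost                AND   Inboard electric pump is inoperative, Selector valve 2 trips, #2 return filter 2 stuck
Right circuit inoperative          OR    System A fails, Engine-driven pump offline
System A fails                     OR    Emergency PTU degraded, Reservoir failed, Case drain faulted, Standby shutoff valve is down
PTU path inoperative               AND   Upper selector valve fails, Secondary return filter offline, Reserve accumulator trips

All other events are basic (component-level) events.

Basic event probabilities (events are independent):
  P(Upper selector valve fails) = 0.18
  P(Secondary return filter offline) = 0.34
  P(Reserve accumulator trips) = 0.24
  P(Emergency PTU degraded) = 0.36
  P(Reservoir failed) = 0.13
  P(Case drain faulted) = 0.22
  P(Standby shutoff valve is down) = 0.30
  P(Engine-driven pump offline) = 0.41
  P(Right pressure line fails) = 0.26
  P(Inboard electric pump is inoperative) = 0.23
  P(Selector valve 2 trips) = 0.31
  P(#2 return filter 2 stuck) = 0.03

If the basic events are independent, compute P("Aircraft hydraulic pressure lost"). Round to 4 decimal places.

P(PTU path inoperative) [AND] = 0.18 × 0.34 × 0.24 = 0.014688
P(System A fails) [OR] = 1 − (1−0.36) × (1−0.13) × (1−0.22) × (1−0.30) = 0.695987
P(Right circuit inoperative) [OR] = 1 − (1−0.695987) × (1−0.41) = 0.820632
P(Standby system lost) [AND] = 0.23 × 0.31 × 0.03 = 0.002139
P(System B down) [OR] = 1 − (1−0.820632) × (1−0.26) × (1−0.002139) = 0.867552
P(Aircraft hydraulic pressure lost) [OR] = 1 − (1−0.014688) × (1−0.867552) = 0.869497
Rounded to 4 decimal places: P(Aircraft hydraulic pressure lost) ≈ 0.8695.

0.8695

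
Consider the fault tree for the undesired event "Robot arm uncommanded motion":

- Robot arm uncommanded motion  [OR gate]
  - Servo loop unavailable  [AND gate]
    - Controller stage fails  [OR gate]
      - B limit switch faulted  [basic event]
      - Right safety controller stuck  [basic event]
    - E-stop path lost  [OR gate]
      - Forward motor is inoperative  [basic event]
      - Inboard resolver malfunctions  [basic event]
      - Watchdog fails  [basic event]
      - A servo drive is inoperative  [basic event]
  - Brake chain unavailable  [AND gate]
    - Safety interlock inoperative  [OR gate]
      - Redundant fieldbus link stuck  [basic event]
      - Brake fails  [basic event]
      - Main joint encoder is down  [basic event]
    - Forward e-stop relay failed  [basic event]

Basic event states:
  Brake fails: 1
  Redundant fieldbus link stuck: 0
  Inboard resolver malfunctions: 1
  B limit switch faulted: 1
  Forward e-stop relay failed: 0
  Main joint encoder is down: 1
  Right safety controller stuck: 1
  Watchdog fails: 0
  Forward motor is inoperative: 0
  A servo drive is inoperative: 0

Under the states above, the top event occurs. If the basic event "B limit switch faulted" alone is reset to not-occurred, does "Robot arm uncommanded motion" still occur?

Yes

Counterfactual: set "B limit switch faulted" to not occurred.
Controller stage fails [OR]: B limit switch faulted=not, Right safety controller stuck=occurs → at least one input occurs → occurs.
E-stop path lost [OR]: Forward motor is inoperative=not, Inboard resolver malfunctions=occurs, Watchdog fails=not, A servo drive is inoperative=not → at least one input occurs → occurs.
Servo loop unavailable [AND]: Controller stage fails=occurs, E-stop path lost=occurs → all inputs occur → occurs.
Safety interlock inoperative [OR]: Redundant fieldbus link stuck=not, Brake fails=occurs, Main joint encoder is down=occurs → at least one input occurs → occurs.
Brake chain unavailable [AND]: Safety interlock inoperative=occurs, Forward e-stop relay failed=not → not all inputs occur → does not occur.
Robot arm uncommanded motion [OR]: Servo loop unavailable=occurs, Brake chain unavailable=not → at least one input occurs → occurs.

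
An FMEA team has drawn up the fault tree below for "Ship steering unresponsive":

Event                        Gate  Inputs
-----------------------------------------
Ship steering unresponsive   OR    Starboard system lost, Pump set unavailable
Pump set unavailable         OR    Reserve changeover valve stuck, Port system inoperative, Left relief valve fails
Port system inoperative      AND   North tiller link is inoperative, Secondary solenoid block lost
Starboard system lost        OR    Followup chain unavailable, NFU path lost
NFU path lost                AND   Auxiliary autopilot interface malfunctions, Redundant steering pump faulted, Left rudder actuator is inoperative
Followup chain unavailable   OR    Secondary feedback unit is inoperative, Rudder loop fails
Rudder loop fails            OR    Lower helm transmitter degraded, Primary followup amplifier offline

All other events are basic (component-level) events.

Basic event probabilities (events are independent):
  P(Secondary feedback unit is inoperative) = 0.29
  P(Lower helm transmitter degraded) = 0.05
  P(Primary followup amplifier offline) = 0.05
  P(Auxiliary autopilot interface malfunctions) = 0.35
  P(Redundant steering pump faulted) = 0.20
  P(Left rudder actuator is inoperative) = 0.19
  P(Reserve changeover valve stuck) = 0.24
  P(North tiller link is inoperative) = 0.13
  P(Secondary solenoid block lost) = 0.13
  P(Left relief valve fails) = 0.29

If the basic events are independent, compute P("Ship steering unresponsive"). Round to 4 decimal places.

P(Rudder loop fails) [OR] = 1 − (1−0.05) × (1−0.05) = 0.097500
P(Followup chain unavailable) [OR] = 1 − (1−0.29) × (1−0.097500) = 0.359225
P(NFU path lost) [AND] = 0.35 × 0.20 × 0.19 = 0.013300
P(Starboard system lost) [OR] = 1 − (1−0.359225) × (1−0.013300) = 0.367747
P(Port system inoperative) [AND] = 0.13 × 0.13 = 0.016900
P(Pump set unavailable) [OR] = 1 − (1−0.24) × (1−0.016900) × (1−0.29) = 0.469519
P(Ship steering unresponsive) [OR] = 1 − (1−0.367747) × (1−0.469519) = 0.664602
Rounded to 4 decimal places: P(Ship steering unresponsive) ≈ 0.6646.

0.6646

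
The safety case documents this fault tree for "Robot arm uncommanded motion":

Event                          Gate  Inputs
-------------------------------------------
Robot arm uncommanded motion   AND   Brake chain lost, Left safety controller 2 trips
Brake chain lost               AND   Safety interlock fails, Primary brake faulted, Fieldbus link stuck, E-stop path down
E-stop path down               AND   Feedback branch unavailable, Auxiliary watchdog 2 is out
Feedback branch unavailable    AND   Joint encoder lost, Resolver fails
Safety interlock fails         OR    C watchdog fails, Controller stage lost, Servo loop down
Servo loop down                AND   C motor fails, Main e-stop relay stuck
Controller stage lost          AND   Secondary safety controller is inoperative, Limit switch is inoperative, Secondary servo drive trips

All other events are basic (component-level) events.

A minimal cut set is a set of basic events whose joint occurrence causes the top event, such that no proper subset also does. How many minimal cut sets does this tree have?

3

Controller stage lost [AND]: one cut set from each child combined → 1 × 1 × 1 = 1 cut set(s).
Servo loop down [AND]: one cut set from each child combined → 1 × 1 = 1 cut set(s).
Safety interlock fails [OR]: union of children's cut sets → 3 cut set(s).
Feedback branch unavailable [AND]: one cut set from each child combined → 1 × 1 = 1 cut set(s).
E-stop path down [AND]: one cut set from each child combined → 1 × 1 = 1 cut set(s).
Brake chain lost [AND]: one cut set from each child combined → 3 × 1 × 1 × 1 = 3 cut set(s).
Robot arm uncommanded motion [AND]: one cut set from each child combined → 3 × 1 = 3 cut set(s).
Minimal cut sets: {Auxiliary watchdog 2 is out, C watchdog fails, Fieldbus link stuck, Joint encoder lost, Left safety controller 2 trips, Primary brake faulted, Resolver fails}; {Auxiliary watchdog 2 is out, Fieldbus link stuck, Joint encoder lost, Left safety controller 2 trips, Limit switch is inoperative, Primary brake faulted, Resolver fails, Secondary safety controller is inoperative, Secondary servo drive trips}; {Auxiliary watchdog 2 is out, C motor fails, Fieldbus link stuck, Joint encoder lost, Left safety controller 2 trips, Main e-stop relay stuck, Primary brake faulted, Resolver fails}.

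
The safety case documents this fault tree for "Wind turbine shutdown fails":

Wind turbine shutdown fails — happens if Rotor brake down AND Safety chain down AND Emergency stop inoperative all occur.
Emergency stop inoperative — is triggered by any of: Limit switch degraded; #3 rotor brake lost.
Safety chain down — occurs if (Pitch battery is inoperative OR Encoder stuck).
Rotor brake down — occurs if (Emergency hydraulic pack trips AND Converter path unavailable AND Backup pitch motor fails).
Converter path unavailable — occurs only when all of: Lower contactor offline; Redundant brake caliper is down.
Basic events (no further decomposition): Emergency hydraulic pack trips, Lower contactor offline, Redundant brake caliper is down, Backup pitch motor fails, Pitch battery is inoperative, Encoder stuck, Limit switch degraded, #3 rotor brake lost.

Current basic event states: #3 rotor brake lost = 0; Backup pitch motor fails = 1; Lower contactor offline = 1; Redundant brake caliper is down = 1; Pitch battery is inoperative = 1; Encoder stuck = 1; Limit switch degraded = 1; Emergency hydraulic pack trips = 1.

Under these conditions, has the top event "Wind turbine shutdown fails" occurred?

Yes

Converter path unavailable [AND]: Lower contactor offline=occurs, Redundant brake caliper is down=occurs → all inputs occur → occurs.
Rotor brake down [AND]: Emergency hydraulic pack trips=occurs, Converter path unavailable=occurs, Backup pitch motor fails=occurs → all inputs occur → occurs.
Safety chain down [OR]: Pitch battery is inoperative=occurs, Encoder stuck=occurs → at least one input occurs → occurs.
Emergency stop inoperative [OR]: Limit switch degraded=occurs, #3 rotor brake lost=not → at least one input occurs → occurs.
Wind turbine shutdown fails [AND]: Rotor brake down=occurs, Safety chain down=occurs, Emergency stop inoperative=occurs → all inputs occur → occurs.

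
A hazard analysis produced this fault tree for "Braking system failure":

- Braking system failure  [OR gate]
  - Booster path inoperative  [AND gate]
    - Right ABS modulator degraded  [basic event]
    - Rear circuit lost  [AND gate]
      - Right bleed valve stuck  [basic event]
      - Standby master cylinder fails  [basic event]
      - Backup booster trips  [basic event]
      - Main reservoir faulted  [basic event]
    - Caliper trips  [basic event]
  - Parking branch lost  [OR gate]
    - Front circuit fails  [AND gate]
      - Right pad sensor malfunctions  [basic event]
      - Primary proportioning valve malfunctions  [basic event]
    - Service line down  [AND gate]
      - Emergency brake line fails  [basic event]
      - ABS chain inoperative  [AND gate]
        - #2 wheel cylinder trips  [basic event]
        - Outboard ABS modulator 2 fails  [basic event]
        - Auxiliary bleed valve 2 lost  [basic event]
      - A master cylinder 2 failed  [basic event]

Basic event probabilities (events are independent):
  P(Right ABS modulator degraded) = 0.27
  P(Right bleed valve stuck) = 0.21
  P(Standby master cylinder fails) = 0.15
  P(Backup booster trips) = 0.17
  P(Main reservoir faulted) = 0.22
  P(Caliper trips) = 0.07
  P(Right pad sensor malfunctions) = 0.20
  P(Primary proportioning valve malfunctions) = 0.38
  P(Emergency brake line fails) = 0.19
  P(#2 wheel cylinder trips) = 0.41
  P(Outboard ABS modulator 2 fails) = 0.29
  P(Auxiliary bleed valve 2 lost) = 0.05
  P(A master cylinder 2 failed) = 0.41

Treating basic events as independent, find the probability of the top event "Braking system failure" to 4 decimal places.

0.0764

P(Rear circuit lost) [AND] = 0.21 × 0.15 × 0.17 × 0.22 = 0.001178
P(Booster path inoperative) [AND] = 0.27 × 0.001178 × 0.07 = 0.000022
P(Front circuit fails) [AND] = 0.20 × 0.38 = 0.076000
P(ABS chain inoperative) [AND] = 0.41 × 0.29 × 0.05 = 0.005945
P(Service line down) [AND] = 0.19 × 0.005945 × 0.41 = 0.000463
P(Parking branch lost) [OR] = 1 − (1−0.076000) × (1−0.000463) = 0.076428
P(Braking system failure) [OR] = 1 − (1−0.000022) × (1−0.076428) = 0.076448
Rounded to 4 decimal places: P(Braking system failure) ≈ 0.0764.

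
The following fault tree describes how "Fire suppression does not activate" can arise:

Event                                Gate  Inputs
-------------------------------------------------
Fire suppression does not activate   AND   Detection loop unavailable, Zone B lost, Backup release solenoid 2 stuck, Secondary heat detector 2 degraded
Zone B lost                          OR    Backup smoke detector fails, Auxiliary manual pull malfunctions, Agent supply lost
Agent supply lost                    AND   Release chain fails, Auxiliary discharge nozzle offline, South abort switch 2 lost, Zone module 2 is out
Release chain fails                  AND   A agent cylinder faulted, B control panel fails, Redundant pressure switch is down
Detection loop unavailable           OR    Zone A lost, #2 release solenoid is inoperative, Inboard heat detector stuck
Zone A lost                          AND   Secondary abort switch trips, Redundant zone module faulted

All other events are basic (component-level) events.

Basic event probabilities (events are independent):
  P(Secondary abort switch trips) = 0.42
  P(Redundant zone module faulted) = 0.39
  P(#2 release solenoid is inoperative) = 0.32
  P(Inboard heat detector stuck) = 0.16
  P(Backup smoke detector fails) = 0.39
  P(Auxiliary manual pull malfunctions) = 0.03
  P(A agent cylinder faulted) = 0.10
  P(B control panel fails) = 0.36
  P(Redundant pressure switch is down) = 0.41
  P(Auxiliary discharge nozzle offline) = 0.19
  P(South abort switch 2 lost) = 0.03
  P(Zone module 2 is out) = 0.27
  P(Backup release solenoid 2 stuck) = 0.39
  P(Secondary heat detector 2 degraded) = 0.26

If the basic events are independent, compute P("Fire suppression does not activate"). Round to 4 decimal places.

P(Zone A lost) [AND] = 0.42 × 0.39 = 0.163800
P(Detection loop unavailable) [OR] = 1 − (1−0.163800) × (1−0.32) × (1−0.16) = 0.522363
P(Release chain fails) [AND] = 0.10 × 0.36 × 0.41 = 0.014760
P(Agent supply lost) [AND] = 0.014760 × 0.19 × 0.03 × 0.27 = 0.000023
P(Zone B lost) [OR] = 1 − (1−0.39) × (1−0.03) × (1−0.000023) = 0.408314
P(Fire suppression does not activate) [AND] = 0.522363 × 0.408314 × 0.39 × 0.26 = 0.021627
Rounded to 4 decimal places: P(Fire suppression does not activate) ≈ 0.0216.

0.0216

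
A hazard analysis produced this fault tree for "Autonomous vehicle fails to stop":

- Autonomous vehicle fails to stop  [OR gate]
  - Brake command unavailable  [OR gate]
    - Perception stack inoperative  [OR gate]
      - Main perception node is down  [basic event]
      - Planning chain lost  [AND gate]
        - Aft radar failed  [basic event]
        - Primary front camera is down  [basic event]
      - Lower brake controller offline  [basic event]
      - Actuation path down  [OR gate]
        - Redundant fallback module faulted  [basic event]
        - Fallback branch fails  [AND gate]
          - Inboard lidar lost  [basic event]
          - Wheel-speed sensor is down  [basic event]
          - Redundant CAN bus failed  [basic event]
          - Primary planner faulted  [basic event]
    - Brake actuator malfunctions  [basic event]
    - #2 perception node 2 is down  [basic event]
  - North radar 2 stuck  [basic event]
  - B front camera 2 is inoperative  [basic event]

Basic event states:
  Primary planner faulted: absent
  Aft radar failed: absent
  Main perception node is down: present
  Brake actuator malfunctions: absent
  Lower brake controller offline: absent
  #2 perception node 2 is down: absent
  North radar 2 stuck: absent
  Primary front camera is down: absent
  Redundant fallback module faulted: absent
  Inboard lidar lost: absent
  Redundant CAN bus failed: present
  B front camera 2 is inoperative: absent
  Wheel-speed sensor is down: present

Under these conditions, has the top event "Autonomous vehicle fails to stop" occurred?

Planning chain lost [AND]: Aft radar failed=not, Primary front camera is down=not → not all inputs occur → does not occur.
Fallback branch fails [AND]: Inboard lidar lost=not, Wheel-speed sensor is down=occurs, Redundant CAN bus failed=occurs, Primary planner faulted=not → not all inputs occur → does not occur.
Actuation path down [OR]: Redundant fallback module faulted=not, Fallback branch fails=not → no input occurs → does not occur.
Perception stack inoperative [OR]: Main perception node is down=occurs, Planning chain lost=not, Lower brake controller offline=not, Actuation path down=not → at least one input occurs → occurs.
Brake command unavailable [OR]: Perception stack inoperative=occurs, Brake actuator malfunctions=not, #2 perception node 2 is down=not → at least one input occurs → occurs.
Autonomous vehicle fails to stop [OR]: Brake command unavailable=occurs, North radar 2 stuck=not, B front camera 2 is inoperative=not → at least one input occurs → occurs.

Yes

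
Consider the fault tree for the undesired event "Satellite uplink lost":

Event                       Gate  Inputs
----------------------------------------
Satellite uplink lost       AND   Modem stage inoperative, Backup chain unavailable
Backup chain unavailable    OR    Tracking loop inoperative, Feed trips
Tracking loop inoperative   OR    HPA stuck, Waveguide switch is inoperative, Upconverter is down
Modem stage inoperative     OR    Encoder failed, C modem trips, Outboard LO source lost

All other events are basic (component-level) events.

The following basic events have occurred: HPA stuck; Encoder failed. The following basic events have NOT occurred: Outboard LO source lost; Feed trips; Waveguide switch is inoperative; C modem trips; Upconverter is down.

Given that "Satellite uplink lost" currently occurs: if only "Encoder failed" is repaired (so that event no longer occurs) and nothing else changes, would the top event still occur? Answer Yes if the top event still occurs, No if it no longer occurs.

Counterfactual: set "Encoder failed" to not occurred.
Modem stage inoperative [OR]: Encoder failed=not, C modem trips=not, Outboard LO source lost=not → no input occurs → does not occur.
Tracking loop inoperative [OR]: HPA stuck=occurs, Waveguide switch is inoperative=not, Upconverter is down=not → at least one input occurs → occurs.
Backup chain unavailable [OR]: Tracking loop inoperative=occurs, Feed trips=not → at least one input occurs → occurs.
Satellite uplink lost [AND]: Modem stage inoperative=not, Backup chain unavailable=occurs → not all inputs occur → does not occur.

No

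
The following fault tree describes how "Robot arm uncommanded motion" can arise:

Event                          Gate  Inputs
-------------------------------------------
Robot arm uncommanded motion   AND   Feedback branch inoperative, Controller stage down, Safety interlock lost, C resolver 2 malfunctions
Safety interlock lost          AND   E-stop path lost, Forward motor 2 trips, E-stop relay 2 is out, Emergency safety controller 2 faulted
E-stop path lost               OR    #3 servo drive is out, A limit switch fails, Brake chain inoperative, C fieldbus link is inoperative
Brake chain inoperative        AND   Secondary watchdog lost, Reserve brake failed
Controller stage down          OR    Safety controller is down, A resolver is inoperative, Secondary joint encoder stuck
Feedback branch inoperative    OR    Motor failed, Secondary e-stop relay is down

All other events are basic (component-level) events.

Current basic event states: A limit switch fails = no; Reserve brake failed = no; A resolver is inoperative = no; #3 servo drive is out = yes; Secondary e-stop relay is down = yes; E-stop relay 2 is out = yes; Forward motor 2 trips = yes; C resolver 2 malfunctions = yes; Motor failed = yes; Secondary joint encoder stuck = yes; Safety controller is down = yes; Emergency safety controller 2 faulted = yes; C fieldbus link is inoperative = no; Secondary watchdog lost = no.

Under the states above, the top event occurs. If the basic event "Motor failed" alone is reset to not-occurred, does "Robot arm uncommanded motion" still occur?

Yes

Counterfactual: set "Motor failed" to not occurred.
Feedback branch inoperative [OR]: Motor failed=not, Secondary e-stop relay is down=occurs → at least one input occurs → occurs.
Controller stage down [OR]: Safety controller is down=occurs, A resolver is inoperative=not, Secondary joint encoder stuck=occurs → at least one input occurs → occurs.
Brake chain inoperative [AND]: Secondary watchdog lost=not, Reserve brake failed=not → not all inputs occur → does not occur.
E-stop path lost [OR]: #3 servo drive is out=occurs, A limit switch fails=not, Brake chain inoperative=not, C fieldbus link is inoperative=not → at least one input occurs → occurs.
Safety interlock lost [AND]: E-stop path lost=occurs, Forward motor 2 trips=occurs, E-stop relay 2 is out=occurs, Emergency safety controller 2 faulted=occurs → all inputs occur → occurs.
Robot arm uncommanded motion [AND]: Feedback branch inoperative=occurs, Controller stage down=occurs, Safety interlock lost=occurs, C resolver 2 malfunctions=occurs → all inputs occur → occurs.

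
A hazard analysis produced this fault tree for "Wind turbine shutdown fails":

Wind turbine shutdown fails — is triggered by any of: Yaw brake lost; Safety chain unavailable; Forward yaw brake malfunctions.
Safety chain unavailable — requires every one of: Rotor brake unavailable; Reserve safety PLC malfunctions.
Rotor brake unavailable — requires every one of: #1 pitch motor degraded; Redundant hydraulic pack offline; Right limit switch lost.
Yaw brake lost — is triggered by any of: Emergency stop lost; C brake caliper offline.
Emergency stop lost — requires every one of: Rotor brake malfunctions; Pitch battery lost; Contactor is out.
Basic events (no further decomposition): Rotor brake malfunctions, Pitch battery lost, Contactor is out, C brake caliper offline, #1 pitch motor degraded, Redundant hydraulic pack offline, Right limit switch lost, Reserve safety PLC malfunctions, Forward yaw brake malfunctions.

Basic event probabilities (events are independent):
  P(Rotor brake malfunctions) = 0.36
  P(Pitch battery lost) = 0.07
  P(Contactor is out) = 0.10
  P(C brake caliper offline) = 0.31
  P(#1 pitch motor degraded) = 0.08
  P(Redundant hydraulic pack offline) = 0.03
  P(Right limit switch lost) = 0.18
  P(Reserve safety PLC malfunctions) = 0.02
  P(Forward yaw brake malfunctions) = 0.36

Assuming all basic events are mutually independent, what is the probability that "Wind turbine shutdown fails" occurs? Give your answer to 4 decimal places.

P(Emergency stop lost) [AND] = 0.36 × 0.07 × 0.10 = 0.002520
P(Yaw brake lost) [OR] = 1 − (1−0.002520) × (1−0.31) = 0.311739
P(Rotor brake unavailable) [AND] = 0.08 × 0.03 × 0.18 = 0.000432
P(Safety chain unavailable) [AND] = 0.000432 × 0.02 = 0.000009
P(Wind turbine shutdown fails) [OR] = 1 − (1−0.311739) × (1−0.000009) × (1−0.36) = 0.559517
Rounded to 4 decimal places: P(Wind turbine shutdown fails) ≈ 0.5595.

0.5595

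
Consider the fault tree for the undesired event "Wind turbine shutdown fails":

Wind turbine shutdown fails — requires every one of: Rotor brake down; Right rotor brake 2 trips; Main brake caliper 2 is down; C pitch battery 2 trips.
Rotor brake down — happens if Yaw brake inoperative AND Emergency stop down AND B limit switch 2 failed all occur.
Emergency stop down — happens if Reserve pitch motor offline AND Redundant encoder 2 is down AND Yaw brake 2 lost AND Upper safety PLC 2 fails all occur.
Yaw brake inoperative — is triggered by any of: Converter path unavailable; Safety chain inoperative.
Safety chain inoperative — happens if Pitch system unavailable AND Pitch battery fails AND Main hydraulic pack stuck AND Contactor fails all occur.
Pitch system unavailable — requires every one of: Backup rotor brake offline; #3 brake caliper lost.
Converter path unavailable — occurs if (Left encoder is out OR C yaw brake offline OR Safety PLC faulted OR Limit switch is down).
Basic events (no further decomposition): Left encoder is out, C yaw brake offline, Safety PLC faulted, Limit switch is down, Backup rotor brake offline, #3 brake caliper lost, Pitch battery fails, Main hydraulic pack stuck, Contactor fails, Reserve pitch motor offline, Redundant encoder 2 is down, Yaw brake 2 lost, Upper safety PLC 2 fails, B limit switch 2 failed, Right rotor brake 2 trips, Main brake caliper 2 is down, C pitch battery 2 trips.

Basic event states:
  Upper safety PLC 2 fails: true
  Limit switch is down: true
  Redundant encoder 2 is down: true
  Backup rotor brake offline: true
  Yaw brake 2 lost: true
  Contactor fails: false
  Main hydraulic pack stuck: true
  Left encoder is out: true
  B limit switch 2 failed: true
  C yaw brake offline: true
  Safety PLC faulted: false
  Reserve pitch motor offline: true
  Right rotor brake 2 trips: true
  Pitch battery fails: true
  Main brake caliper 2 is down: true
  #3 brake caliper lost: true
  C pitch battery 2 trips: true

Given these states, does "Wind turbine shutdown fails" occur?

Converter path unavailable [OR]: Left encoder is out=occurs, C yaw brake offline=occurs, Safety PLC faulted=not, Limit switch is down=occurs → at least one input occurs → occurs.
Pitch system unavailable [AND]: Backup rotor brake offline=occurs, #3 brake caliper lost=occurs → all inputs occur → occurs.
Safety chain inoperative [AND]: Pitch system unavailable=occurs, Pitch battery fails=occurs, Main hydraulic pack stuck=occurs, Contactor fails=not → not all inputs occur → does not occur.
Yaw brake inoperative [OR]: Converter path unavailable=occurs, Safety chain inoperative=not → at least one input occurs → occurs.
Emergency stop down [AND]: Reserve pitch motor offline=occurs, Redundant encoder 2 is down=occurs, Yaw brake 2 lost=occurs, Upper safety PLC 2 fails=occurs → all inputs occur → occurs.
Rotor brake down [AND]: Yaw brake inoperative=occurs, Emergency stop down=occurs, B limit switch 2 failed=occurs → all inputs occur → occurs.
Wind turbine shutdown fails [AND]: Rotor brake down=occurs, Right rotor brake 2 trips=occurs, Main brake caliper 2 is down=occurs, C pitch battery 2 trips=occurs → all inputs occur → occurs.

Yes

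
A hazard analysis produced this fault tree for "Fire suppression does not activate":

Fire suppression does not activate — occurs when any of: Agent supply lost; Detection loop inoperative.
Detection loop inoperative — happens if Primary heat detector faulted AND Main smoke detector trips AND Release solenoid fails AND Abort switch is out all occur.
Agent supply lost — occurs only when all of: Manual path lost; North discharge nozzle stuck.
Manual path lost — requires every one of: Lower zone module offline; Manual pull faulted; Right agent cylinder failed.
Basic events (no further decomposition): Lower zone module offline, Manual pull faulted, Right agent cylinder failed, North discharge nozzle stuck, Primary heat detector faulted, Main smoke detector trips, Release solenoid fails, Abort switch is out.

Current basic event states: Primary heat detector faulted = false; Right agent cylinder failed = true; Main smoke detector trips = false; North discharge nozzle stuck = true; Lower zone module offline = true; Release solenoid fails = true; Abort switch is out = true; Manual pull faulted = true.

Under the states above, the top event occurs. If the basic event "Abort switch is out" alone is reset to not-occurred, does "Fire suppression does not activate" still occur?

Yes

Counterfactual: set "Abort switch is out" to not occurred.
Manual path lost [AND]: Lower zone module offline=occurs, Manual pull faulted=occurs, Right agent cylinder failed=occurs → all inputs occur → occurs.
Agent supply lost [AND]: Manual path lost=occurs, North discharge nozzle stuck=occurs → all inputs occur → occurs.
Detection loop inoperative [AND]: Primary heat detector faulted=not, Main smoke detector trips=not, Release solenoid fails=occurs, Abort switch is out=not → not all inputs occur → does not occur.
Fire suppression does not activate [OR]: Agent supply lost=occurs, Detection loop inoperative=not → at least one input occurs → occurs.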